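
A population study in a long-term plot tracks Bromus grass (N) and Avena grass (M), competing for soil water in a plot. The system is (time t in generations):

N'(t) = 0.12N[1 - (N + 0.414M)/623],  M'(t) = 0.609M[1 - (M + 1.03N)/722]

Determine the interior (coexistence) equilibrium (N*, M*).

Setting both brackets to zero gives the nullclines N + 0.414M = 623 and 1.03N + M = 722.
Substituting M = 722 - 1.03N into the first: N(1 - 0.414·1.03) = 623 - 0.414·722.
So N* = 324/0.574 = 565, and then M* = 722 - 1.03·565 = 140.

N* ≈ 565, M* ≈ 140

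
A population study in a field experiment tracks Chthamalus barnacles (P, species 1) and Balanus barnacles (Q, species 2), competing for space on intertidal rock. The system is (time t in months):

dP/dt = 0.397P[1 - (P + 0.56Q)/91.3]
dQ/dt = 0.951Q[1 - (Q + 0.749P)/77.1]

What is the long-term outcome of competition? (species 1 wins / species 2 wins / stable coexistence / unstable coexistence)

Compare the nullcline intercepts: K1/α12 = 91.3/0.56 = 163 > K2 = 77.1; K2/α21 = 77.1/0.749 = 103 > K1 = 91.3.
Since both inequalities hold, each species can invade when rare, so the interior equilibrium is stable.

stable coexistence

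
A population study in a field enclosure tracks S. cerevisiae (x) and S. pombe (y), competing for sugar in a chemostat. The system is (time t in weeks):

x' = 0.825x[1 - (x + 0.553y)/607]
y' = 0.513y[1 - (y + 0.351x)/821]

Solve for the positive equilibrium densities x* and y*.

Setting both brackets to zero gives the nullclines x + 0.553y = 607 and 0.351x + y = 821.
Substituting y = 821 - 0.351x into the first: x(1 - 0.553·0.351) = 607 - 0.553·821.
So x* = 153/0.806 = 190, and then y* = 821 - 0.351·190 = 754.

x* ≈ 190, y* ≈ 754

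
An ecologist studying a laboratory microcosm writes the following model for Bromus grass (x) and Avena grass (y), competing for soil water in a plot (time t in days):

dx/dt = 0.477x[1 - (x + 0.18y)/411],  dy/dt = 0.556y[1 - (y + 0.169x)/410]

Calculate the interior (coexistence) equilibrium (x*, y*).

x* ≈ 348, y* ≈ 351

Setting both brackets to zero gives the nullclines x + 0.18y = 411 and 0.169x + y = 410.
Substituting y = 410 - 0.169x into the first: x(1 - 0.18·0.169) = 411 - 0.18·410.
So x* = 337/0.97 = 348, and then y* = 410 - 0.169·348 = 351.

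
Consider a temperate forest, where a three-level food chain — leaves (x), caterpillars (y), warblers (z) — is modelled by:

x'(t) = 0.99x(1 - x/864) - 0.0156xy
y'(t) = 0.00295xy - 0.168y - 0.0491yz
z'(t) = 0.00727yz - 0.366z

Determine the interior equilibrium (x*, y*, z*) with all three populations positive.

From dz/dt = 0: 0.00727y* = 0.366, so y* = 50.3.
From dx/dt = 0: 0.99(1 - x*/864) = 0.0156·50.3, giving x* = 864·(1 - 0.793) = 179.
From dy/dt = 0: 0.00295·179 - 0.168 = 0.0491z*, so z* = 0.359/0.0491 = 7.31.

x* ≈ 179, y* ≈ 50.3, z* ≈ 7.31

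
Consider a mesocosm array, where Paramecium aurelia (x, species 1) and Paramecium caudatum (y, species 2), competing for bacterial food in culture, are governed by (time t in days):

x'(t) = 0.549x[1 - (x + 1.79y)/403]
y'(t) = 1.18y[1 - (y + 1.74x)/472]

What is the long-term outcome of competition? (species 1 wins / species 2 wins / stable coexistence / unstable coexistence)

Compare the nullcline intercepts: K1/α12 = 403/1.79 = 225 < K2 = 472; K2/α21 = 472/1.74 = 271 < K1 = 403.
Since both are reversed, neither can invade when rare; the interior point is a saddle.

unstable coexistence (outcome depends on initial conditions)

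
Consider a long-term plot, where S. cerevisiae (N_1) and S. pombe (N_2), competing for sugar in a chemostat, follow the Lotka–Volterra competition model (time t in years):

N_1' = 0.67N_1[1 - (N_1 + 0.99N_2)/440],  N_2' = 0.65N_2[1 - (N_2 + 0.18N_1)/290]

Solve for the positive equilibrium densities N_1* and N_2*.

N_1* ≈ 186, N_2* ≈ 257

Setting both brackets to zero gives the nullclines N_1 + 0.99N_2 = 440 and 0.18N_1 + N_2 = 290.
Substituting N_2 = 290 - 0.18N_1 into the first: N_1(1 - 0.99·0.18) = 440 - 0.99·290.
So N_1* = 153/0.822 = 186, and then N_2* = 290 - 0.18·186 = 257.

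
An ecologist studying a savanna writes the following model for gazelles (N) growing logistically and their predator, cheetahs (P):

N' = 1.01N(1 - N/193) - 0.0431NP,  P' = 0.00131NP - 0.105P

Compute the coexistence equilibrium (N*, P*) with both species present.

N* ≈ 80.2, P* ≈ 13.7

From dP/dt = 0 with P > 0: 0.00131N* = 0.105, so N* = 80.2.
Substitute into dN/dt = 0: 1.01(1 - 80.2/193) = 0.0431P*.
The bracket is 0.585, giving P* = 0.591/0.0431 = 13.7.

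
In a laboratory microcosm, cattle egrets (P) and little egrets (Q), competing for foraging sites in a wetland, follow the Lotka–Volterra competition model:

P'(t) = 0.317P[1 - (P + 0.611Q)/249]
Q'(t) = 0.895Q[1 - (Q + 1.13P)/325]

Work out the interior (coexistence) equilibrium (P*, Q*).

P* ≈ 163, Q* ≈ 141

Setting both brackets to zero gives the nullclines P + 0.611Q = 249 and 1.13P + Q = 325.
Substituting Q = 325 - 1.13P into the first: P(1 - 0.611·1.13) = 249 - 0.611·325.
So P* = 50.4/0.31 = 163, and then Q* = 325 - 1.13·163 = 141.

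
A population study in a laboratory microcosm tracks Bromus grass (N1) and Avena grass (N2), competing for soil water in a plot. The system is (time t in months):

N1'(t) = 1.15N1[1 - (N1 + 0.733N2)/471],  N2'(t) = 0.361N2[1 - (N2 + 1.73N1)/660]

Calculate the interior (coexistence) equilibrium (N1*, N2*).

N1* ≈ 47.7, N2* ≈ 578

Setting both brackets to zero gives the nullclines N1 + 0.733N2 = 471 and 1.73N1 + N2 = 660.
Substituting N2 = 660 - 1.73N1 into the first: N1(1 - 0.733·1.73) = 471 - 0.733·660.
So N1* = -12.8/-0.268 = 47.7, and then N2* = 660 - 1.73·47.7 = 578.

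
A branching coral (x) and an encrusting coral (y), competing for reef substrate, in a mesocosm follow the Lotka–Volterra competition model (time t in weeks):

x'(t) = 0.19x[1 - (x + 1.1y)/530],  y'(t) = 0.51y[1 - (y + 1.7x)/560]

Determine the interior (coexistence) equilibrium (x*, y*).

x* ≈ 98.9, y* ≈ 392

Setting both brackets to zero gives the nullclines x + 1.1y = 530 and 1.7x + y = 560.
Substituting y = 560 - 1.7x into the first: x(1 - 1.1·1.7) = 530 - 1.1·560.
So x* = -86/-0.87 = 98.9, and then y* = 560 - 1.7·98.9 = 392.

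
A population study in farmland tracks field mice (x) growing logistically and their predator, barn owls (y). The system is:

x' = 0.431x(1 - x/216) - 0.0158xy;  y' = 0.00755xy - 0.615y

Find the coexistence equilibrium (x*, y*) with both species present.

x* ≈ 81.5, y* ≈ 17

From dy/dt = 0 with y > 0: 0.00755x* = 0.615, so x* = 81.5.
Substitute into dx/dt = 0: 0.431(1 - 81.5/216) = 0.0158y*.
The bracket is 0.623, giving y* = 0.268/0.0158 = 17.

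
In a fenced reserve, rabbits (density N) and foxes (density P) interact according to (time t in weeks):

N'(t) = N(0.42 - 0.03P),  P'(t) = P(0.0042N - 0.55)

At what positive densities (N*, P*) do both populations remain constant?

N* ≈ 131, P* ≈ 14

Set dP/dt = 0 with P > 0: 0.0042N - 0.55 = 0, so N* = 0.55/0.0042 = 131.
Set dN/dt = 0 with N > 0: 0.42 - 0.03P = 0, so P* = 0.42/0.03 = 14.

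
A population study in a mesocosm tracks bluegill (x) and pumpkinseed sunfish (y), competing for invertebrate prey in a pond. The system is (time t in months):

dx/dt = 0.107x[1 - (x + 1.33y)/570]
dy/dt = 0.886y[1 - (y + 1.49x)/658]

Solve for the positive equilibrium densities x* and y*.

x* ≈ 311, y* ≈ 195

Setting both brackets to zero gives the nullclines x + 1.33y = 570 and 1.49x + y = 658.
Substituting y = 658 - 1.49x into the first: x(1 - 1.33·1.49) = 570 - 1.33·658.
So x* = -305/-0.982 = 311, and then y* = 658 - 1.49·311 = 195.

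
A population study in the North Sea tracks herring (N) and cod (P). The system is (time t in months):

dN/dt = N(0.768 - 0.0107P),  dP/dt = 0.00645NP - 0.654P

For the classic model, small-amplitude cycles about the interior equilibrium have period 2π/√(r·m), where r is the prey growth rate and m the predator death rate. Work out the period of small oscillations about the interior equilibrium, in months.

T ≈ 8.87 months

Here r = 0.768 and m = 0.654, so r·m = 0.502.
ω = √0.502 = 0.709 per month, hence T = 2π/ω ≈ 8.87 months.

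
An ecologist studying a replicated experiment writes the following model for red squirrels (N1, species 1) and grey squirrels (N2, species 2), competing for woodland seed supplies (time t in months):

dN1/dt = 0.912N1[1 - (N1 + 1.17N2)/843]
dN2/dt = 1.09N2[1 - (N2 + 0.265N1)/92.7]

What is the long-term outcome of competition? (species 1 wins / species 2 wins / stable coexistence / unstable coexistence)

Compare the nullcline intercepts: K1/α12 = 843/1.17 = 721 > K2 = 92.7; K2/α21 = 92.7/0.265 = 350 < K1 = 843.
Since the inequalities point opposite ways, species 1 can invade but species 2 cannot.

species 1 excludes species 2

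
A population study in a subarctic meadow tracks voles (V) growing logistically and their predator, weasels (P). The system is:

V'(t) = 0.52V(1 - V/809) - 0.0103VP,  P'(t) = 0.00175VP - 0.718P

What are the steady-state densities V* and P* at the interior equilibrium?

V* ≈ 410, P* ≈ 24.9

From dP/dt = 0 with P > 0: 0.00175V* = 0.718, so V* = 410.
Substitute into dV/dt = 0: 0.52(1 - 410/809) = 0.0103P*.
The bracket is 0.493, giving P* = 0.256/0.0103 = 24.9.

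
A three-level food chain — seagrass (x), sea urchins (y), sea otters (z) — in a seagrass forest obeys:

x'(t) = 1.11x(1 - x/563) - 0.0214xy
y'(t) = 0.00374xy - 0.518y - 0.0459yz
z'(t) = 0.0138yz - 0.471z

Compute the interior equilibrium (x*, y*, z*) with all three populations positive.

x* ≈ 193, y* ≈ 34.1, z* ≈ 4.4

From dz/dt = 0: 0.0138y* = 0.471, so y* = 34.1.
From dx/dt = 0: 1.11(1 - x*/563) = 0.0214·34.1, giving x* = 563·(1 - 0.658) = 193.
From dy/dt = 0: 0.00374·193 - 0.518 = 0.0459z*, so z* = 0.202/0.0459 = 4.4.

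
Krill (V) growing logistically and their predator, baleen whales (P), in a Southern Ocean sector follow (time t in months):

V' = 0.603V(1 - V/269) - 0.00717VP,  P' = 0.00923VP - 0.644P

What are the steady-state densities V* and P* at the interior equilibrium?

From dP/dt = 0 with P > 0: 0.00923V* = 0.644, so V* = 69.8.
Substitute into dV/dt = 0: 0.603(1 - 69.8/269) = 0.00717P*.
The bracket is 0.741, giving P* = 0.447/0.00717 = 62.3.

V* ≈ 69.8, P* ≈ 62.3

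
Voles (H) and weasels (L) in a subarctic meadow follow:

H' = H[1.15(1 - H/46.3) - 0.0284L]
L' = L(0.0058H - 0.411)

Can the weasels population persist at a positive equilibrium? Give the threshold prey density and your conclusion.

Threshold H = 70.9; K < 70.9, so no, the predator goes extinct.

The predator equation gives dL/dt > 0 only when H > 0.411/0.0058 = 70.9.
Without the predator, H → K = 46.3. Since 46.3 < 70.9, the predator cannot invade.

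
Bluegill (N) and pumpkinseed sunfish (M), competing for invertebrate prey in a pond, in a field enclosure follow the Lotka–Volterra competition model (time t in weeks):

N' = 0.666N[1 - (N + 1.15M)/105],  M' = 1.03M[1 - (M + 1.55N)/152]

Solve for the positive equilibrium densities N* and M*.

N* ≈ 89.2, M* ≈ 13.7

Setting both brackets to zero gives the nullclines N + 1.15M = 105 and 1.55N + M = 152.
Substituting M = 152 - 1.55N into the first: N(1 - 1.15·1.55) = 105 - 1.15·152.
So N* = -69.8/-0.782 = 89.2, and then M* = 152 - 1.55·89.2 = 13.7.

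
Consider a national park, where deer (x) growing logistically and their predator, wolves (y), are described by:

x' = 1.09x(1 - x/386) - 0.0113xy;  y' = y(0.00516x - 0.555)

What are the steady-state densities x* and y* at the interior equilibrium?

From dy/dt = 0 with y > 0: 0.00516x* = 0.555, so x* = 108.
Substitute into dx/dt = 0: 1.09(1 - 108/386) = 0.0113y*.
The bracket is 0.721, giving y* = 0.786/0.0113 = 69.6.

x* ≈ 108, y* ≈ 69.6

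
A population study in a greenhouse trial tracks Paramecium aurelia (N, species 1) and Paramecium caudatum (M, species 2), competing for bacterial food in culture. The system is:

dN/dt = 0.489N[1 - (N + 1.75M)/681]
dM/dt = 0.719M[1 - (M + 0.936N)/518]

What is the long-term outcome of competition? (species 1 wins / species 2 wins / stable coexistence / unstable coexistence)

Compare the nullcline intercepts: K1/α12 = 681/1.75 = 389 < K2 = 518; K2/α21 = 518/0.936 = 553 < K1 = 681.
Since both are reversed, neither can invade when rare; the interior point is a saddle.

unstable coexistence (outcome depends on initial conditions)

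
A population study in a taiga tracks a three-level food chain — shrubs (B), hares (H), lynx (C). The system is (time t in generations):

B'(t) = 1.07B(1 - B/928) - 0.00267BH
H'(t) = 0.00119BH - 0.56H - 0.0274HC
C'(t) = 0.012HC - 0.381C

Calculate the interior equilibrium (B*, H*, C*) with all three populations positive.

From dC/dt = 0: 0.012H* = 0.381, so H* = 31.8.
From dB/dt = 0: 1.07(1 - B*/928) = 0.00267·31.8, giving B* = 928·(1 - 0.0792) = 854.
From dH/dt = 0: 0.00119·854 - 0.56 = 0.0274C*, so C* = 0.457/0.0274 = 16.7.

B* ≈ 854, H* ≈ 31.8, C* ≈ 16.7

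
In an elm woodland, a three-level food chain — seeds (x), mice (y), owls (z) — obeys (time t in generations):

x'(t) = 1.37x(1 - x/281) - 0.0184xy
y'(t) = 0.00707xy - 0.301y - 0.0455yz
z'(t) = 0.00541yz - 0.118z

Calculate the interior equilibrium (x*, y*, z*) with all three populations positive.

From dz/dt = 0: 0.00541y* = 0.118, so y* = 21.8.
From dx/dt = 0: 1.37(1 - x*/281) = 0.0184·21.8, giving x* = 281·(1 - 0.293) = 199.
From dy/dt = 0: 0.00707·199 - 0.301 = 0.0455z*, so z* = 1.1/0.0455 = 24.3.

x* ≈ 199, y* ≈ 21.8, z* ≈ 24.3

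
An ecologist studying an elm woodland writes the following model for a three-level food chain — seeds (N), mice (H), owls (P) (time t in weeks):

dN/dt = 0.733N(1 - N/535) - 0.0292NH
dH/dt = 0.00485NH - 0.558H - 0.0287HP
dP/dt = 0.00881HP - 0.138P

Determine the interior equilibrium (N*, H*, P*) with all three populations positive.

N* ≈ 201, H* ≈ 15.7, P* ≈ 14.6

From dP/dt = 0: 0.00881H* = 0.138, so H* = 15.7.
From dN/dt = 0: 0.733(1 - N*/535) = 0.0292·15.7, giving N* = 535·(1 - 0.624) = 201.
From dH/dt = 0: 0.00485·201 - 0.558 = 0.0287P*, so P* = 0.418/0.0287 = 14.6.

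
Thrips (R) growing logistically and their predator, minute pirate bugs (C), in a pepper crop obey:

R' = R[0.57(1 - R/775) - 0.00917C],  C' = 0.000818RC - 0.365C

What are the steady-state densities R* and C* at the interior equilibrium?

From dC/dt = 0 with C > 0: 0.000818R* = 0.365, so R* = 446.
Substitute into dR/dt = 0: 0.57(1 - 446/775) = 0.00917C*.
The bracket is 0.424, giving C* = 0.242/0.00917 = 26.4.

R* ≈ 446, C* ≈ 26.4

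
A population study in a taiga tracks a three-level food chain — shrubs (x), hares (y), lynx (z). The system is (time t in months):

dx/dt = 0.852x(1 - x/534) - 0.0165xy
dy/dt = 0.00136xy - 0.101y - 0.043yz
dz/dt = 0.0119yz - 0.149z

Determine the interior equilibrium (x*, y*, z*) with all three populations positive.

x* ≈ 405, y* ≈ 12.5, z* ≈ 10.4

From dz/dt = 0: 0.0119y* = 0.149, so y* = 12.5.
From dx/dt = 0: 0.852(1 - x*/534) = 0.0165·12.5, giving x* = 534·(1 - 0.242) = 405.
From dy/dt = 0: 0.00136·405 - 0.101 = 0.043z*, so z* = 0.449/0.043 = 10.4.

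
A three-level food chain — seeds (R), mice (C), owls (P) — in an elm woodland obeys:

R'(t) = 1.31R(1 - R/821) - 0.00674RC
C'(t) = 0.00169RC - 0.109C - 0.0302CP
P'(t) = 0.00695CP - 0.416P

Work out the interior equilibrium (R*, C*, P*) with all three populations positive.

R* ≈ 568, C* ≈ 59.9, P* ≈ 28.2

From dP/dt = 0: 0.00695C* = 0.416, so C* = 59.9.
From dR/dt = 0: 1.31(1 - R*/821) = 0.00674·59.9, giving R* = 821·(1 - 0.308) = 568.
From dC/dt = 0: 0.00169·568 - 0.109 = 0.0302P*, so P* = 0.851/0.0302 = 28.2.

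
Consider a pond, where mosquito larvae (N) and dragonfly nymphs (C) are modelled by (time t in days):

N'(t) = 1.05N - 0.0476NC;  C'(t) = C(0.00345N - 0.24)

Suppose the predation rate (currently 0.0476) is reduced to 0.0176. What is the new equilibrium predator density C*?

C* ≈ 59.7

At the interior fixed point, setting dN/dt = 0 with N > 0 fixes C* = (prey growth rate)/(NC coefficient) — independent of the other coefficients.
With the change, C* = 1.05/0.0176 = 59.7; it rises from 22.1.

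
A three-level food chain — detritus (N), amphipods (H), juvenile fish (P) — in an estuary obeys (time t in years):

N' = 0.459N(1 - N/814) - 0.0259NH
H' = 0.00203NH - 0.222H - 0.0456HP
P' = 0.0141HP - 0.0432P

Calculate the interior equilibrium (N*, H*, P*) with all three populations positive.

N* ≈ 673, H* ≈ 3.06, P* ≈ 25.1

From dP/dt = 0: 0.0141H* = 0.0432, so H* = 3.06.
From dN/dt = 0: 0.459(1 - N*/814) = 0.0259·3.06, giving N* = 814·(1 - 0.173) = 673.
From dH/dt = 0: 0.00203·673 - 0.222 = 0.0456P*, so P* = 1.14/0.0456 = 25.1.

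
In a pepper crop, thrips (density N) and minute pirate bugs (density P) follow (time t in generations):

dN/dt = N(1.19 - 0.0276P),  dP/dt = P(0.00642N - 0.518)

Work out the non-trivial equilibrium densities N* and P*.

Set dP/dt = 0 with P > 0: 0.00642N - 0.518 = 0, so N* = 0.518/0.00642 = 80.7.
Set dN/dt = 0 with N > 0: 1.19 - 0.0276P = 0, so P* = 1.19/0.0276 = 43.1.

N* ≈ 80.7, P* ≈ 43.1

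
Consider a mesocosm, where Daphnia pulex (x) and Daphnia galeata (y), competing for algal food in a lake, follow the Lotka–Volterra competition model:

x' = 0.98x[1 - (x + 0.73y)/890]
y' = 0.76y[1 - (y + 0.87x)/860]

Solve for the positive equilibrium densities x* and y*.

x* ≈ 719, y* ≈ 235

Setting both brackets to zero gives the nullclines x + 0.73y = 890 and 0.87x + y = 860.
Substituting y = 860 - 0.87x into the first: x(1 - 0.73·0.87) = 890 - 0.73·860.
So x* = 262/0.365 = 719, and then y* = 860 - 0.87·719 = 235.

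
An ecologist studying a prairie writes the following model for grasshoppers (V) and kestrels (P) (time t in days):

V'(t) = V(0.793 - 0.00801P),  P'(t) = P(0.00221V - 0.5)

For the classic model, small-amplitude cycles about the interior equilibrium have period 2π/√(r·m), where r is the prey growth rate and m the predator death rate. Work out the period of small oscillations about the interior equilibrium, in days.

Here r = 0.793 and m = 0.5, so r·m = 0.397.
ω = √0.397 = 0.63 per day, hence T = 2π/ω ≈ 9.98 days.

T ≈ 9.98 days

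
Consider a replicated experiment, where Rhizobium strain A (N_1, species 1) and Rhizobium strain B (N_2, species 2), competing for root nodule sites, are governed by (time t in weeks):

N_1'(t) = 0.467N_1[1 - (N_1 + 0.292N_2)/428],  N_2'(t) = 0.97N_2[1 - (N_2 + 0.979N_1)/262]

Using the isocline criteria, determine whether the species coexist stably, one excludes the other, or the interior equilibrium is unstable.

Compare the nullcline intercepts: K1/α12 = 428/0.292 = 1470 > K2 = 262; K2/α21 = 262/0.979 = 268 < K1 = 428.
Since the inequalities point opposite ways, species 1 can invade but species 2 cannot.

species 1 excludes species 2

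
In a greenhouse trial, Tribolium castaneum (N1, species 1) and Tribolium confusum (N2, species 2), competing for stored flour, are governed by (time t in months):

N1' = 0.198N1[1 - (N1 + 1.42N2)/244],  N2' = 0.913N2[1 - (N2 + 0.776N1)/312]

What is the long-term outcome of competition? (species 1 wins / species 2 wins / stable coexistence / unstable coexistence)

Compare the nullcline intercepts: K1/α12 = 244/1.42 = 172 < K2 = 312; K2/α21 = 312/0.776 = 402 > K1 = 244.
Since the inequalities point opposite ways, species 2 can invade but species 1 cannot.

species 2 excludes species 1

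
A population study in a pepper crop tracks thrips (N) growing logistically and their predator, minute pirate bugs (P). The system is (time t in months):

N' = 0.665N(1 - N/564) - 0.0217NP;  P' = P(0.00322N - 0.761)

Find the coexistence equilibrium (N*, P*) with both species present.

From dP/dt = 0 with P > 0: 0.00322N* = 0.761, so N* = 236.
Substitute into dN/dt = 0: 0.665(1 - 236/564) = 0.0217P*.
The bracket is 0.581, giving P* = 0.386/0.0217 = 17.8.

N* ≈ 236, P* ≈ 17.8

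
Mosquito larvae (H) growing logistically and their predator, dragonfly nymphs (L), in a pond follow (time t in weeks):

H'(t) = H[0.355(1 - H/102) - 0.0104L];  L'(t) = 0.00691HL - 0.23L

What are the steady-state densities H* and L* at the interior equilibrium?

H* ≈ 33.3, L* ≈ 23

From dL/dt = 0 with L > 0: 0.00691H* = 0.23, so H* = 33.3.
Substitute into dH/dt = 0: 0.355(1 - 33.3/102) = 0.0104L*.
The bracket is 0.674, giving L* = 0.239/0.0104 = 23.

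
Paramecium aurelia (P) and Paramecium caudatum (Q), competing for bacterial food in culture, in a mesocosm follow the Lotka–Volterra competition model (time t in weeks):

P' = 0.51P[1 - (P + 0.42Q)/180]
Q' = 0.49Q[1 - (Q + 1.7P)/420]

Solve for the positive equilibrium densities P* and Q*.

P* ≈ 12.6, Q* ≈ 399

Setting both brackets to zero gives the nullclines P + 0.42Q = 180 and 1.7P + Q = 420.
Substituting Q = 420 - 1.7P into the first: P(1 - 0.42·1.7) = 180 - 0.42·420.
So P* = 3.6/0.286 = 12.6, and then Q* = 420 - 1.7·12.6 = 399.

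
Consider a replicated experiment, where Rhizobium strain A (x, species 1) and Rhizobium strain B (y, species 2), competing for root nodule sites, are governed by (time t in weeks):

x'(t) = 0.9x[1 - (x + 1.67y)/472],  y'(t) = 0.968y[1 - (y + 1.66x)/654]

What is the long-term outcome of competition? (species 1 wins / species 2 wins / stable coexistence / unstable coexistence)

Compare the nullcline intercepts: K1/α12 = 472/1.67 = 283 < K2 = 654; K2/α21 = 654/1.66 = 394 < K1 = 472.
Since both are reversed, neither can invade when rare; the interior point is a saddle.

unstable coexistence (outcome depends on initial conditions)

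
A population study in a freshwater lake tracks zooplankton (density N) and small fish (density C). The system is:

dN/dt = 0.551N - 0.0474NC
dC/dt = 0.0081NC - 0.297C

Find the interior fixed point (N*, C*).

Set dC/dt = 0 with C > 0: 0.0081N - 0.297 = 0, so N* = 0.297/0.0081 = 36.7.
Set dN/dt = 0 with N > 0: 0.551 - 0.0474C = 0, so C* = 0.551/0.0474 = 11.6.

N* ≈ 36.7, C* ≈ 11.6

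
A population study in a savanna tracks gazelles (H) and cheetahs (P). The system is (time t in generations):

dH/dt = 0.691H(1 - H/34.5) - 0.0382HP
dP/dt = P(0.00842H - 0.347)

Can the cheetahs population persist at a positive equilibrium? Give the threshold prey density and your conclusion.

The predator equation gives dP/dt > 0 only when H > 0.347/0.00842 = 41.2.
Without the predator, H → K = 34.5. Since 34.5 < 41.2, the predator cannot invade.

Threshold H = 41.2; K < 41.2, so no, the predator goes extinct.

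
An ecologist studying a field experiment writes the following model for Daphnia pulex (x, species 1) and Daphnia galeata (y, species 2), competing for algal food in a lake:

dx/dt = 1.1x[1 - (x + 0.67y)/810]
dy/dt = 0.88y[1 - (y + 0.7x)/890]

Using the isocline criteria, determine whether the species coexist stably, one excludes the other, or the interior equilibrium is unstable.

Compare the nullcline intercepts: K1/α12 = 810/0.67 = 1210 > K2 = 890; K2/α21 = 890/0.7 = 1270 > K1 = 810.
Since both inequalities hold, each species can invade when rare, so the interior equilibrium is stable.

stable coexistence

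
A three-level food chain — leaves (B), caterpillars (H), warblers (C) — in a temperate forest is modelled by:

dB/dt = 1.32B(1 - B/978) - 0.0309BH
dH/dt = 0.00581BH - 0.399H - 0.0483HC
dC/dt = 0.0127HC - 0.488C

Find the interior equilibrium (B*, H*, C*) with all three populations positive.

From dC/dt = 0: 0.0127H* = 0.488, so H* = 38.4.
From dB/dt = 0: 1.32(1 - B*/978) = 0.0309·38.4, giving B* = 978·(1 - 0.899) = 98.3.
From dH/dt = 0: 0.00581·98.3 - 0.399 = 0.0483C*, so C* = 0.172/0.0483 = 3.56.

B* ≈ 98.3, H* ≈ 38.4, C* ≈ 3.56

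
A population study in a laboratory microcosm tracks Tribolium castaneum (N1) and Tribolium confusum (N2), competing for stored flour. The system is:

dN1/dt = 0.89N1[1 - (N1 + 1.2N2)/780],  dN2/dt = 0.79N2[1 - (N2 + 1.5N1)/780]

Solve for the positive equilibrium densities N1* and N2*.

N1* ≈ 195, N2* ≈ 488

Setting both brackets to zero gives the nullclines N1 + 1.2N2 = 780 and 1.5N1 + N2 = 780.
Substituting N2 = 780 - 1.5N1 into the first: N1(1 - 1.2·1.5) = 780 - 1.2·780.
So N1* = -156/-0.8 = 195, and then N2* = 780 - 1.5·195 = 488.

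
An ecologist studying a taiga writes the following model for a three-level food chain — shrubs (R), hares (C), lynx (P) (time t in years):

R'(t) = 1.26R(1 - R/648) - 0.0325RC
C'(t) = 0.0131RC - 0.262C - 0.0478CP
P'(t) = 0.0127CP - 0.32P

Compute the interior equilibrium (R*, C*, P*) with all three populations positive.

R* ≈ 227, C* ≈ 25.2, P* ≈ 56.7

From dP/dt = 0: 0.0127C* = 0.32, so C* = 25.2.
From dR/dt = 0: 1.26(1 - R*/648) = 0.0325·25.2, giving R* = 648·(1 - 0.65) = 227.
From dC/dt = 0: 0.0131·227 - 0.262 = 0.0478P*, so P* = 2.71/0.0478 = 56.7.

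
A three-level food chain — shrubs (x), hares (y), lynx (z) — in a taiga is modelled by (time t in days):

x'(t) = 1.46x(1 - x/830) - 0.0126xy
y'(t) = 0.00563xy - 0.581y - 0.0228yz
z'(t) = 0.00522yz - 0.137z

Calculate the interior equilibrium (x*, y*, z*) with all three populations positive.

x* ≈ 642, y* ≈ 26.2, z* ≈ 133

From dz/dt = 0: 0.00522y* = 0.137, so y* = 26.2.
From dx/dt = 0: 1.46(1 - x*/830) = 0.0126·26.2, giving x* = 830·(1 - 0.226) = 642.
From dy/dt = 0: 0.00563·642 - 0.581 = 0.0228z*, so z* = 3.03/0.0228 = 133.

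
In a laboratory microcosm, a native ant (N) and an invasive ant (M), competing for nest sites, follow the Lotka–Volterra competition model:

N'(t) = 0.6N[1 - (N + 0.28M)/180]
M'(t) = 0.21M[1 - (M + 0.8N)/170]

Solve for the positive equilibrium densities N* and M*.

N* ≈ 171, M* ≈ 33.5

Setting both brackets to zero gives the nullclines N + 0.28M = 180 and 0.8N + M = 170.
Substituting M = 170 - 0.8N into the first: N(1 - 0.28·0.8) = 180 - 0.28·170.
So N* = 132/0.776 = 171, and then M* = 170 - 0.8·171 = 33.5.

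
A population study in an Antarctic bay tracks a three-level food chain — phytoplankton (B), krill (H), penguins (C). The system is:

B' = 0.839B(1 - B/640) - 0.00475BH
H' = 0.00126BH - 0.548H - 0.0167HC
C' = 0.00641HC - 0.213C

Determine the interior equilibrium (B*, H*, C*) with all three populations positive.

From dC/dt = 0: 0.00641H* = 0.213, so H* = 33.2.
From dB/dt = 0: 0.839(1 - B*/640) = 0.00475·33.2, giving B* = 640·(1 - 0.188) = 520.
From dH/dt = 0: 0.00126·520 - 0.548 = 0.0167C*, so C* = 0.107/0.0167 = 6.39.

B* ≈ 520, H* ≈ 33.2, C* ≈ 6.39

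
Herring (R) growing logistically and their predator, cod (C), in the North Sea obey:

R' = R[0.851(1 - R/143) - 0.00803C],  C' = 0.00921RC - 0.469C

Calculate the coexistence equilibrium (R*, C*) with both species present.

From dC/dt = 0 with C > 0: 0.00921R* = 0.469, so R* = 50.9.
Substitute into dR/dt = 0: 0.851(1 - 50.9/143) = 0.00803C*.
The bracket is 0.644, giving C* = 0.548/0.00803 = 68.2.

R* ≈ 50.9, C* ≈ 68.2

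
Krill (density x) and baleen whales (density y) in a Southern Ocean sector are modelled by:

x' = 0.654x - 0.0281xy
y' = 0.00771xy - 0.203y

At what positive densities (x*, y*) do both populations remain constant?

Set dy/dt = 0 with y > 0: 0.00771x - 0.203 = 0, so x* = 0.203/0.00771 = 26.3.
Set dx/dt = 0 with x > 0: 0.654 - 0.0281y = 0, so y* = 0.654/0.0281 = 23.3.

x* ≈ 26.3, y* ≈ 23.3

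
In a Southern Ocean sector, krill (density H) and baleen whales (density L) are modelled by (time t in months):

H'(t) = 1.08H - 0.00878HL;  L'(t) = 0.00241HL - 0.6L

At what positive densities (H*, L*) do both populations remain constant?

Set dL/dt = 0 with L > 0: 0.00241H - 0.6 = 0, so H* = 0.6/0.00241 = 249.
Set dH/dt = 0 with H > 0: 1.08 - 0.00878L = 0, so L* = 1.08/0.00878 = 123.

H* ≈ 249, L* ≈ 123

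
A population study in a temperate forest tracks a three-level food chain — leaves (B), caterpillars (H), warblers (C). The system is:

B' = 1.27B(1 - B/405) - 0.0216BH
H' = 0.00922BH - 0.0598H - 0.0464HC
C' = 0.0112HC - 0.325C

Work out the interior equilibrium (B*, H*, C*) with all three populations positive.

From dC/dt = 0: 0.0112H* = 0.325, so H* = 29.
From dB/dt = 0: 1.27(1 - B*/405) = 0.0216·29, giving B* = 405·(1 - 0.494) = 205.
From dH/dt = 0: 0.00922·205 - 0.0598 = 0.0464C*, so C* = 1.83/0.0464 = 39.5.

B* ≈ 205, H* ≈ 29, C* ≈ 39.5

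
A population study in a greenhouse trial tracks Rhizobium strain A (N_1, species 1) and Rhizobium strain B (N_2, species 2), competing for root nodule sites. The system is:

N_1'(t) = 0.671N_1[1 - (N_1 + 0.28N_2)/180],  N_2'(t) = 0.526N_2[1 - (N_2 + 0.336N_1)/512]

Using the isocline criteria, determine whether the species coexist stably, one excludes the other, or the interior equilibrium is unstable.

Compare the nullcline intercepts: K1/α12 = 180/0.28 = 643 > K2 = 512; K2/α21 = 512/0.336 = 1520 > K1 = 180.
Since both inequalities hold, each species can invade when rare, so the interior equilibrium is stable.

stable coexistence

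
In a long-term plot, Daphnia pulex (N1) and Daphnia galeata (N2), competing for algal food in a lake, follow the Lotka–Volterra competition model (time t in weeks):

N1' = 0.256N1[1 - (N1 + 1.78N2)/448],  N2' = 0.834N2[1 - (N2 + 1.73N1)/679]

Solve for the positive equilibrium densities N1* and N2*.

N1* ≈ 366, N2* ≈ 46.2

Setting both brackets to zero gives the nullclines N1 + 1.78N2 = 448 and 1.73N1 + N2 = 679.
Substituting N2 = 679 - 1.73N1 into the first: N1(1 - 1.78·1.73) = 448 - 1.78·679.
So N1* = -761/-2.08 = 366, and then N2* = 679 - 1.73·366 = 46.2.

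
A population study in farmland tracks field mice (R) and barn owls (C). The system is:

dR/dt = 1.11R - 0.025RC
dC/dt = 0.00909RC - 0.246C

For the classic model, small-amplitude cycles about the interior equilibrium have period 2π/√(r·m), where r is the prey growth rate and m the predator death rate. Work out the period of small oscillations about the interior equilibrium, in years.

Here r = 1.11 and m = 0.246, so r·m = 0.273.
ω = √0.273 = 0.523 per year, hence T = 2π/ω ≈ 12 years.

T ≈ 12 years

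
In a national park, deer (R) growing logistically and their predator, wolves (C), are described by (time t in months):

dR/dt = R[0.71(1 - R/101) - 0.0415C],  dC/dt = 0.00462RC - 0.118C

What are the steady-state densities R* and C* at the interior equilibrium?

From dC/dt = 0 with C > 0: 0.00462R* = 0.118, so R* = 25.5.
Substitute into dR/dt = 0: 0.71(1 - 25.5/101) = 0.0415C*.
The bracket is 0.747, giving C* = 0.53/0.0415 = 12.8.

R* ≈ 25.5, C* ≈ 12.8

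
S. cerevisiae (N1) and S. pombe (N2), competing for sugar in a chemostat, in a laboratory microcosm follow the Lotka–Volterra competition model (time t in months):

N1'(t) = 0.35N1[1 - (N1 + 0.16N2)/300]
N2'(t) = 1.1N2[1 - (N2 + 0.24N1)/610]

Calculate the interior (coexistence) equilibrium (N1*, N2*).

N1* ≈ 210, N2* ≈ 559

Setting both brackets to zero gives the nullclines N1 + 0.16N2 = 300 and 0.24N1 + N2 = 610.
Substituting N2 = 610 - 0.24N1 into the first: N1(1 - 0.16·0.24) = 300 - 0.16·610.
So N1* = 202/0.962 = 210, and then N2* = 610 - 0.24·210 = 559.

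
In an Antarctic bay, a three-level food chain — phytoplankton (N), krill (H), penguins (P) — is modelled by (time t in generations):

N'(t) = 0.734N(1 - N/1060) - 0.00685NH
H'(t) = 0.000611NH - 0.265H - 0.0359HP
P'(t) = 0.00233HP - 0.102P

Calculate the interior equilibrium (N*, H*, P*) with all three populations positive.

N* ≈ 627, H* ≈ 43.8, P* ≈ 3.29

From dP/dt = 0: 0.00233H* = 0.102, so H* = 43.8.
From dN/dt = 0: 0.734(1 - N*/1060) = 0.00685·43.8, giving N* = 1060·(1 - 0.409) = 627.
From dH/dt = 0: 0.000611·627 - 0.265 = 0.0359P*, so P* = 0.118/0.0359 = 3.29.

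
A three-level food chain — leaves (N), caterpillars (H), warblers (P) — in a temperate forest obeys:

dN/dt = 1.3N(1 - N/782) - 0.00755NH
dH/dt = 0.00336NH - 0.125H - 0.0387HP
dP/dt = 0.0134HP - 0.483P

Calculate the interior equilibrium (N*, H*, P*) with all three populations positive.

From dP/dt = 0: 0.0134H* = 0.483, so H* = 36.
From dN/dt = 0: 1.3(1 - N*/782) = 0.00755·36, giving N* = 782·(1 - 0.209) = 618.
From dH/dt = 0: 0.00336·618 - 0.125 = 0.0387P*, so P* = 1.95/0.0387 = 50.5.

N* ≈ 618, H* ≈ 36, P* ≈ 50.5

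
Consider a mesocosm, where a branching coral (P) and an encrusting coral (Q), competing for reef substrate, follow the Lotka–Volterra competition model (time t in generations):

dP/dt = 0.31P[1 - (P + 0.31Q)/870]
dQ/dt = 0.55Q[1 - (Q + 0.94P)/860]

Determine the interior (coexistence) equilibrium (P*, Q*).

Setting both brackets to zero gives the nullclines P + 0.31Q = 870 and 0.94P + Q = 860.
Substituting Q = 860 - 0.94P into the first: P(1 - 0.31·0.94) = 870 - 0.31·860.
So P* = 603/0.709 = 852, and then Q* = 860 - 0.94·852 = 59.6.

P* ≈ 852, Q* ≈ 59.6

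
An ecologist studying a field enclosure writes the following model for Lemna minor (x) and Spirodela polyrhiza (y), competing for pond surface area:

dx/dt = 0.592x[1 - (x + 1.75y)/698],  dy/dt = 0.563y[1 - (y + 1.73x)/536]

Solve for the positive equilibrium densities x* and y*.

Setting both brackets to zero gives the nullclines x + 1.75y = 698 and 1.73x + y = 536.
Substituting y = 536 - 1.73x into the first: x(1 - 1.75·1.73) = 698 - 1.75·536.
So x* = -240/-2.03 = 118, and then y* = 536 - 1.73·118 = 331.

x* ≈ 118, y* ≈ 331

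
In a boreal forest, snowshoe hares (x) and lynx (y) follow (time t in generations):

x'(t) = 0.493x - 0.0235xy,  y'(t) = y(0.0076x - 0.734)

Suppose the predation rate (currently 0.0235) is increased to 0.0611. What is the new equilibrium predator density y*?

y* ≈ 8.07

At the interior fixed point, setting dx/dt = 0 with x > 0 fixes y* = (prey growth rate)/(xy coefficient) — independent of the other coefficients.
With the change, y* = 0.493/0.0611 = 8.07; it falls from 21.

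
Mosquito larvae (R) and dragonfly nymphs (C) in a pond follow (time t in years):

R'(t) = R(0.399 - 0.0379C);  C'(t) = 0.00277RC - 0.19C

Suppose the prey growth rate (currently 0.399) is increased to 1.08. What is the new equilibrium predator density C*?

C* ≈ 28.5

At the interior fixed point, setting dR/dt = 0 with R > 0 fixes C* = (prey growth rate)/(RC coefficient) — independent of the other coefficients.
With the change, C* = 1.08/0.0379 = 28.5; it rises from 10.5.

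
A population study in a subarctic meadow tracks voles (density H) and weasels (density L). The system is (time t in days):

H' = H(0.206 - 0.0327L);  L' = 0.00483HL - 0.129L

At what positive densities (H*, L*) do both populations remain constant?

H* ≈ 26.7, L* ≈ 6.3

Set dL/dt = 0 with L > 0: 0.00483H - 0.129 = 0, so H* = 0.129/0.00483 = 26.7.
Set dH/dt = 0 with H > 0: 0.206 - 0.0327L = 0, so L* = 0.206/0.0327 = 6.3.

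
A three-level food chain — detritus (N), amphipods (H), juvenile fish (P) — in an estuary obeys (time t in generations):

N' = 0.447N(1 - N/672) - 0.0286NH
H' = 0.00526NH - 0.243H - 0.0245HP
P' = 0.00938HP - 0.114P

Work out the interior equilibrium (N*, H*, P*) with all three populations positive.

N* ≈ 149, H* ≈ 12.2, P* ≈ 22.2

From dP/dt = 0: 0.00938H* = 0.114, so H* = 12.2.
From dN/dt = 0: 0.447(1 - N*/672) = 0.0286·12.2, giving N* = 672·(1 - 0.778) = 149.
From dH/dt = 0: 0.00526·149 - 0.243 = 0.0245P*, so P* = 0.543/0.0245 = 22.2.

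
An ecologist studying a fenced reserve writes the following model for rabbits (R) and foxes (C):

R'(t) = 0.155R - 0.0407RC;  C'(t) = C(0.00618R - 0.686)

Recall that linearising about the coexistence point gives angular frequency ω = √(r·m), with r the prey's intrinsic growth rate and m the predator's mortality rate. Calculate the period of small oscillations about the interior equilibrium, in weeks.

T ≈ 19.3 weeks

Here r = 0.155 and m = 0.686, so r·m = 0.106.
ω = √0.106 = 0.326 per week, hence T = 2π/ω ≈ 19.3 weeks.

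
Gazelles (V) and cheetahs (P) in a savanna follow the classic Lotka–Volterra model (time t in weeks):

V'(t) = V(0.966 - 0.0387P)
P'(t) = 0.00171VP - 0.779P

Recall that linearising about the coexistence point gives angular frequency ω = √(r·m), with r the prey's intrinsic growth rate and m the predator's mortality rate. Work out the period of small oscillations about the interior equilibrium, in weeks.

Here r = 0.966 and m = 0.779, so r·m = 0.753.
ω = √0.753 = 0.867 per week, hence T = 2π/ω ≈ 7.24 weeks.

T ≈ 7.24 weeks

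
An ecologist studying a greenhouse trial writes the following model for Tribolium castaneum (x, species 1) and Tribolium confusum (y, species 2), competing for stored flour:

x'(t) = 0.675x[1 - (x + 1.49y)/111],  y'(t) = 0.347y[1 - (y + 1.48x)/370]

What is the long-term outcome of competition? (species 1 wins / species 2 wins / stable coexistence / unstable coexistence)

species 2 excludes species 1

Compare the nullcline intercepts: K1/α12 = 111/1.49 = 74.5 < K2 = 370; K2/α21 = 370/1.48 = 250 > K1 = 111.
Since the inequalities point opposite ways, species 2 can invade but species 1 cannot.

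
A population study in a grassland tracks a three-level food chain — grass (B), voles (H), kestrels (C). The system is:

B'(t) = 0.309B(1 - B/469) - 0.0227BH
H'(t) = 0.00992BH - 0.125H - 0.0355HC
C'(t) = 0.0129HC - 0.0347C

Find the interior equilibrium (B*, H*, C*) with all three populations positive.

From dC/dt = 0: 0.0129H* = 0.0347, so H* = 2.69.
From dB/dt = 0: 0.309(1 - B*/469) = 0.0227·2.69, giving B* = 469·(1 - 0.198) = 376.
From dH/dt = 0: 0.00992·376 - 0.125 = 0.0355C*, so C* = 3.61/0.0355 = 102.

B* ≈ 376, H* ≈ 2.69, C* ≈ 102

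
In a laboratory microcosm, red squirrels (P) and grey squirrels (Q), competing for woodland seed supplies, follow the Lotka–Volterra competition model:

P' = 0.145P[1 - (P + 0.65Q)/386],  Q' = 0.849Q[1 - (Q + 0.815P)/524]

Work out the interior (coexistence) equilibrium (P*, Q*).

P* ≈ 96.5, Q* ≈ 445

Setting both brackets to zero gives the nullclines P + 0.65Q = 386 and 0.815P + Q = 524.
Substituting Q = 524 - 0.815P into the first: P(1 - 0.65·0.815) = 386 - 0.65·524.
So P* = 45.4/0.47 = 96.5, and then Q* = 524 - 0.815·96.5 = 445.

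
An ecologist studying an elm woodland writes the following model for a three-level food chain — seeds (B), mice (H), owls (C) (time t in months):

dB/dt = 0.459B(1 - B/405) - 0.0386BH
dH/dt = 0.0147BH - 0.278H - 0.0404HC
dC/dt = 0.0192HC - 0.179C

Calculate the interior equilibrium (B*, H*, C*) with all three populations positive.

B* ≈ 87.5, H* ≈ 9.32, C* ≈ 24.9

From dC/dt = 0: 0.0192H* = 0.179, so H* = 9.32.
From dB/dt = 0: 0.459(1 - B*/405) = 0.0386·9.32, giving B* = 405·(1 - 0.784) = 87.5.
From dH/dt = 0: 0.0147·87.5 - 0.278 = 0.0404C*, so C* = 1.01/0.0404 = 24.9.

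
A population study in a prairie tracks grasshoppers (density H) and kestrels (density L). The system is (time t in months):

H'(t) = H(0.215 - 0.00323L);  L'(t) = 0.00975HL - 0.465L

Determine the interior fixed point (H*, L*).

H* ≈ 47.7, L* ≈ 66.6

Set dL/dt = 0 with L > 0: 0.00975H - 0.465 = 0, so H* = 0.465/0.00975 = 47.7.
Set dH/dt = 0 with H > 0: 0.215 - 0.00323L = 0, so L* = 0.215/0.00323 = 66.6.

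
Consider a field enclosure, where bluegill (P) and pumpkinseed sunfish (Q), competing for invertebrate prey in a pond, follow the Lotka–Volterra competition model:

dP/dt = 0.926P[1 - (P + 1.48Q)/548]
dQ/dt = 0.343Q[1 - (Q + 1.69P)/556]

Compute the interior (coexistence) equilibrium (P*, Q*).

P* ≈ 183, Q* ≈ 247

Setting both brackets to zero gives the nullclines P + 1.48Q = 548 and 1.69P + Q = 556.
Substituting Q = 556 - 1.69P into the first: P(1 - 1.48·1.69) = 548 - 1.48·556.
So P* = -275/-1.5 = 183, and then Q* = 556 - 1.69·183 = 247.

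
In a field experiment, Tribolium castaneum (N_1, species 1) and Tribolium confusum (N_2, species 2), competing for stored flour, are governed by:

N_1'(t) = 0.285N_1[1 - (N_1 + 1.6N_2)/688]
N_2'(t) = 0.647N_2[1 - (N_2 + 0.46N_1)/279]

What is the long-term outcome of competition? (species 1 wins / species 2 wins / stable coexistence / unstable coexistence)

species 1 excludes species 2

Compare the nullcline intercepts: K1/α12 = 688/1.6 = 430 > K2 = 279; K2/α21 = 279/0.46 = 607 < K1 = 688.
Since the inequalities point opposite ways, species 1 can invade but species 2 cannot.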